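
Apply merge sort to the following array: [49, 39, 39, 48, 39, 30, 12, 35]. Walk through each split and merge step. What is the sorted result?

Merge sort trace:

Split: [49, 39, 39, 48, 39, 30, 12, 35] -> [49, 39, 39, 48] and [39, 30, 12, 35]
  Split: [49, 39, 39, 48] -> [49, 39] and [39, 48]
    Split: [49, 39] -> [49] and [39]
    Merge: [49] + [39] -> [39, 49]
    Split: [39, 48] -> [39] and [48]
    Merge: [39] + [48] -> [39, 48]
  Merge: [39, 49] + [39, 48] -> [39, 39, 48, 49]
  Split: [39, 30, 12, 35] -> [39, 30] and [12, 35]
    Split: [39, 30] -> [39] and [30]
    Merge: [39] + [30] -> [30, 39]
    Split: [12, 35] -> [12] and [35]
    Merge: [12] + [35] -> [12, 35]
  Merge: [30, 39] + [12, 35] -> [12, 30, 35, 39]
Merge: [39, 39, 48, 49] + [12, 30, 35, 39] -> [12, 30, 35, 39, 39, 39, 48, 49]

Final sorted array: [12, 30, 35, 39, 39, 39, 48, 49]

The merge sort proceeds by recursively splitting the array and merging sorted halves.
After all merges, the sorted array is [12, 30, 35, 39, 39, 39, 48, 49].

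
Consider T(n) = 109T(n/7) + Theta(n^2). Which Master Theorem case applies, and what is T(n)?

Master Theorem for T(n) = 109T(n/7) + O(n^2):

a = 109, b = 7, c = 2
log_b(a) = log_7(109) = 2.4109

Case 1: c = 2 < log_7(109) = 2.4109
T(n) = O(n^(log_7 109))

For T(n) = 109T(n/7) + O(n^2): log_7(109) = 2.4109. This is Case 1 of the Master Theorem (c < log_b(a), work dominated by leaves), giving O(n^(log_7 109)).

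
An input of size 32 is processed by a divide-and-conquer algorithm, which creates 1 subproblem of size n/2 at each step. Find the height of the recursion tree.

For divide and conquer with division factor 2:

Problem sizes at each level:
Level 0: 32
Level 1: 16
Level 2: 8
Level 3: 4
Level 4: 2
Level 5: 1

The root is level 0 and the size-1 base case is level 5 (the tree spans levels 0 through 5, i.e. 6 levels counting the root), so the depth is the number of divisions: log_2(32) = 5

The recursion tree depth is log_2(32) = 5. At each level, the problem size is divided by 2, so it takes 5 divisions to reduce to a base case of size 1. The algorithm makes 1 recursive call at each level.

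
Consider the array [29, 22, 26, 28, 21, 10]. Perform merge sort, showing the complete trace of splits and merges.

Merge sort trace:

Split: [29, 22, 26, 28, 21, 10] -> [29, 22, 26] and [28, 21, 10]
  Split: [29, 22, 26] -> [29] and [22, 26]
    Split: [22, 26] -> [22] and [26]
    Merge: [22] + [26] -> [22, 26]
  Merge: [29] + [22, 26] -> [22, 26, 29]
  Split: [28, 21, 10] -> [28] and [21, 10]
    Split: [21, 10] -> [21] and [10]
    Merge: [21] + [10] -> [10, 21]
  Merge: [28] + [10, 21] -> [10, 21, 28]
Merge: [22, 26, 29] + [10, 21, 28] -> [10, 21, 22, 26, 28, 29]

Final sorted array: [10, 21, 22, 26, 28, 29]

The merge sort proceeds by recursively splitting the array and merging sorted halves.
After all merges, the sorted array is [10, 21, 22, 26, 28, 29].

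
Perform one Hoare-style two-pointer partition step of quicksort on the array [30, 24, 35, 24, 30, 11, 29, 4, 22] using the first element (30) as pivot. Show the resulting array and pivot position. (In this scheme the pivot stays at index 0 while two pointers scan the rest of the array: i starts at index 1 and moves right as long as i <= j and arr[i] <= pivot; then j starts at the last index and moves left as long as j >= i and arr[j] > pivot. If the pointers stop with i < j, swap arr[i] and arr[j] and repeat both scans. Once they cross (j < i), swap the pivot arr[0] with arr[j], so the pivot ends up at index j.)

Hoare-style two-pointer partition with pivot = 30:

Initial array: [30, 24, 35, 24, 30, 11, 29, 4, 22]

Pointers start at i = 1, j = 8.
i stops at index 2 (arr[2]=35 > 30), j stops at index 8 (arr[8]=22 <= 30): swap arr[2] and arr[8], array becomes [30, 24, 22, 24, 30, 11, 29, 4, 35]
i ends at 8, j ends at 7: the pointers have crossed (j < i), so scanning stops.

Swap pivot arr[0] with arr[7] to place pivot at position 7: [4, 24, 22, 24, 30, 11, 29, 30, 35]
Pivot position: 7

After partitioning with pivot 30, the array becomes [4, 24, 22, 24, 30, 11, 29, 30, 35]. The pivot is placed at index 7. All elements to the left of the pivot are <= 30, and all elements to the right are > 30.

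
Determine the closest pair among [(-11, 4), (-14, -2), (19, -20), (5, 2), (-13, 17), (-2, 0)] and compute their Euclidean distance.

Computing all pairwise distances among 6 points:

d((-11, 4), (-14, -2)) = 6.7082 <-- minimum
d((-11, 4), (19, -20)) = 38.4187
d((-11, 4), (5, 2)) = 16.1245
d((-11, 4), (-13, 17)) = 13.1529
d((-11, 4), (-2, 0)) = 9.8489
d((-14, -2), (19, -20)) = 37.5899
d((-14, -2), (5, 2)) = 19.4165
d((-14, -2), (-13, 17)) = 19.0263
d((-14, -2), (-2, 0)) = 12.1655
d((19, -20), (5, 2)) = 26.0768
d((19, -20), (-13, 17)) = 48.9183
d((19, -20), (-2, 0)) = 29.0
d((5, 2), (-13, 17)) = 23.4307
d((5, 2), (-2, 0)) = 7.2801
d((-13, 17), (-2, 0)) = 20.2485

Closest pair: (-11, 4) and (-14, -2) with distance 6.7082

The closest pair is (-11, 4) and (-14, -2) with Euclidean distance 6.7082. For 6 points, brute-force pairwise comparison is shown above. For large n, the divide-and-conquer algorithm (sort by x, recurse on halves, check the dividing strip) achieves O(n log n).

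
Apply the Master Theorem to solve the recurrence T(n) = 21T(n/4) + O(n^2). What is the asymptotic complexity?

Master Theorem for T(n) = 21T(n/4) + O(n^2):

a = 21, b = 4, c = 2
log_b(a) = log_4(21) = 2.1962

Case 1: c = 2 < log_4(21) = 2.1962
T(n) = O(n^(log_4 21))

For T(n) = 21T(n/4) + O(n^2): log_4(21) = 2.1962. This is Case 1 of the Master Theorem (c < log_b(a), work dominated by leaves), giving O(n^(log_4 21)).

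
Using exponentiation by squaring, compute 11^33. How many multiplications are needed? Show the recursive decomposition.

Computing 11^33 by squaring (build up from 11^1; each line after the first costs one multiplication):

11^1 = 11
11^2 = (11^1)^2 = 11^2 = 121
11^4 = (11^2)^2 = 121^2 = 14641
11^8 = (11^4)^2 = 14641^2 = 214358881
11^16 = (11^8)^2 = 214358881^2 = 45949729863572161
11^32 = (11^16)^2 = 45949729863572161^2 = 2111377674535255285545615254209921
11^33 = 11 * 11^32 = 11 * 2111377674535255285545615254209921 = 23225154419887808141001767796309131

Result: 23225154419887808141001767796309131
Multiplications needed: 6 (6 lines after 11^1)

11^33 = 23225154419887808141001767796309131. Using exponentiation by squaring, this requires 6 multiplications. The key idea: if the exponent is even, square the half-power; if odd, multiply by the base once.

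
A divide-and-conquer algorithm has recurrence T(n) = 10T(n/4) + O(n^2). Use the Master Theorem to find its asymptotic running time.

Master Theorem for T(n) = 10T(n/4) + O(n^2):

a = 10, b = 4, c = 2
log_b(a) = log_4(10) = 1.6610

Case 3: c = 2 > log_4(10) = 1.6610
T(n) = O(n^2) = O(n^2)

For T(n) = 10T(n/4) + O(n^2): log_4(10) = 1.6610. This is Case 3 of the Master Theorem (c > log_b(a), work dominated by root), giving O(n^2).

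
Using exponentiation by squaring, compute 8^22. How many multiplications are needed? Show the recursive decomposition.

Computing 8^22 by squaring (build up from 8^1; each line after the first costs one multiplication):

8^1 = 8
8^2 = (8^1)^2 = 8^2 = 64
8^4 = (8^2)^2 = 64^2 = 4096
8^5 = 8 * 8^4 = 8 * 4096 = 32768
8^10 = (8^5)^2 = 32768^2 = 1073741824
8^11 = 8 * 8^10 = 8 * 1073741824 = 8589934592
8^22 = (8^11)^2 = 8589934592^2 = 73786976294838206464

Result: 73786976294838206464
Multiplications needed: 6 (6 lines after 8^1)

8^22 = 73786976294838206464. Using exponentiation by squaring, this requires 6 multiplications. The key idea: if the exponent is even, square the half-power; if odd, multiply by the base once.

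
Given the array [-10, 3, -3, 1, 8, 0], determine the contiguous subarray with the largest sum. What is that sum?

Using Kadane's algorithm on [-10, 3, -3, 1, 8, 0]:

Scanning through the array:
Position 1 (value 3): max_ending_here = 3, max_so_far = 3
Position 2 (value -3): max_ending_here = 0, max_so_far = 3
Position 3 (value 1): max_ending_here = 1, max_so_far = 3
Position 4 (value 8): max_ending_here = 9, max_so_far = 9
Position 5 (value 0): max_ending_here = 9, max_so_far = 9

Maximum subarray: [3, -3, 1, 8]
Maximum sum: 9

The maximum subarray is [3, -3, 1, 8] with sum 9. This subarray runs from index 1 to index 4.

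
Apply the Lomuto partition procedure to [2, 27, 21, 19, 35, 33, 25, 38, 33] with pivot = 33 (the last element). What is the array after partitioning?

Lomuto partition with pivot = 33:

Initial array: [2, 27, 21, 19, 35, 33, 25, 38, 33]

arr[0]=2 <= 33: swap with position 0, array becomes [2, 27, 21, 19, 35, 33, 25, 38, 33]
arr[1]=27 <= 33: swap with position 1, array becomes [2, 27, 21, 19, 35, 33, 25, 38, 33]
arr[2]=21 <= 33: swap with position 2, array becomes [2, 27, 21, 19, 35, 33, 25, 38, 33]
arr[3]=19 <= 33: swap with position 3, array becomes [2, 27, 21, 19, 35, 33, 25, 38, 33]
arr[4]=35 > 33: no swap
arr[5]=33 <= 33: swap with position 4, array becomes [2, 27, 21, 19, 33, 35, 25, 38, 33]
arr[6]=25 <= 33: swap with position 5, array becomes [2, 27, 21, 19, 33, 25, 35, 38, 33]
arr[7]=38 > 33: no swap

Place pivot at position 6: [2, 27, 21, 19, 33, 25, 33, 38, 35]
Pivot position: 6

After partitioning with pivot 33, the array becomes [2, 27, 21, 19, 33, 25, 33, 38, 35]. The pivot is placed at index 6. All elements to the left of the pivot are <= 33, and all elements to the right are > 33.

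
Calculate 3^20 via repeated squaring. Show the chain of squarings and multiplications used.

Computing 3^20 by squaring (build up from 3^1; each line after the first costs one multiplication):

3^1 = 3
3^2 = (3^1)^2 = 3^2 = 9
3^4 = (3^2)^2 = 9^2 = 81
3^5 = 3 * 3^4 = 3 * 81 = 243
3^10 = (3^5)^2 = 243^2 = 59049
3^20 = (3^10)^2 = 59049^2 = 3486784401

Result: 3486784401
Multiplications needed: 5 (5 lines after 3^1)

3^20 = 3486784401. Using exponentiation by squaring, this requires 5 multiplications. The key idea: if the exponent is even, square the half-power; if odd, multiply by the base once.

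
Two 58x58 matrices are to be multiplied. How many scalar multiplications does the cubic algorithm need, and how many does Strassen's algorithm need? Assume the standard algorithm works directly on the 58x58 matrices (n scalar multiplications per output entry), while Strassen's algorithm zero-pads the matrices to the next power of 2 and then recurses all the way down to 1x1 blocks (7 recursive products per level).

Matrix multiplication for 58x58 matrices:

Strassen's algorithm requires power-of-2 dimensions. Pad 58x58 to 64x64 (next power of 2).

Standard algorithm: 58^3 = 195112 multiplications
Strassen's algorithm: 7^(log2(64)) = 7^6 = 117649 multiplications
Savings: 195112 - 117649 = 77463 multiplications

Standard: 195112 multiplications (58^3). Strassen: 117649 multiplications (7^6, after padding to 64x64). Strassen reduces 8 recursive multiplications to 7 at each level.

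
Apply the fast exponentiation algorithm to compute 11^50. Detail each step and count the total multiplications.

Computing 11^50 by squaring (build up from 11^1; each line after the first costs one multiplication):

11^1 = 11
11^2 = (11^1)^2 = 11^2 = 121
11^3 = 11 * 11^2 = 11 * 121 = 1331
11^6 = (11^3)^2 = 1331^2 = 1771561
11^12 = (11^6)^2 = 1771561^2 = 3138428376721
11^24 = (11^12)^2 = 3138428376721^2 = 9849732675807611094711841
11^25 = 11 * 11^24 = 11 * 9849732675807611094711841 = 108347059433883722041830251
11^50 = (11^25)^2 = 108347059433883722041830251^2 = 11739085287969531650666649599035831993898213898723001

Result: 11739085287969531650666649599035831993898213898723001
Multiplications needed: 7 (7 lines after 11^1)

11^50 = 11739085287969531650666649599035831993898213898723001. Using exponentiation by squaring, this requires 7 multiplications. The key idea: if the exponent is even, square the half-power; if odd, multiply by the base once.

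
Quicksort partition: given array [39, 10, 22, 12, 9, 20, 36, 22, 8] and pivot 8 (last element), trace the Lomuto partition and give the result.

Lomuto partition with pivot = 8:

Initial array: [39, 10, 22, 12, 9, 20, 36, 22, 8]

arr[0]=39 > 8: no swap
arr[1]=10 > 8: no swap
arr[2]=22 > 8: no swap
arr[3]=12 > 8: no swap
arr[4]=9 > 8: no swap
arr[5]=20 > 8: no swap
arr[6]=36 > 8: no swap
arr[7]=22 > 8: no swap

Place pivot at position 0: [8, 10, 22, 12, 9, 20, 36, 22, 39]
Pivot position: 0

After partitioning with pivot 8, the array becomes [8, 10, 22, 12, 9, 20, 36, 22, 39]. The pivot is placed at index 0. All elements to the left of the pivot are <= 8, and all elements to the right are > 8.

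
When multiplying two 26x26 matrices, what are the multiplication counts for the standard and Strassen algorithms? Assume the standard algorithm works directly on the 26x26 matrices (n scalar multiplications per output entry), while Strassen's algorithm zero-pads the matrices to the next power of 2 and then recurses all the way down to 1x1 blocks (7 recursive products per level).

Matrix multiplication for 26x26 matrices:

Strassen's algorithm requires power-of-2 dimensions. Pad 26x26 to 32x32 (next power of 2).

Standard algorithm: 26^3 = 17576 multiplications
Strassen's algorithm: 7^(log2(32)) = 7^5 = 16807 multiplications
Savings: 17576 - 16807 = 769 multiplications

Standard: 17576 multiplications (26^3). Strassen: 16807 multiplications (7^5, after padding to 32x32). Strassen reduces 8 recursive multiplications to 7 at each level.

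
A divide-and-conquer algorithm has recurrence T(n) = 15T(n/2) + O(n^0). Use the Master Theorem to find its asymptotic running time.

Master Theorem for T(n) = 15T(n/2) + O(n^0):

a = 15, b = 2, c = 0
log_b(a) = log_2(15) = 3.9069

Case 1: c = 0 < log_2(15) = 3.9069
T(n) = O(n^(log_2 15))

For T(n) = 15T(n/2) + O(n^0): log_2(15) = 3.9069. This is Case 1 of the Master Theorem (c < log_b(a), work dominated by leaves), giving O(n^(log_2 15)).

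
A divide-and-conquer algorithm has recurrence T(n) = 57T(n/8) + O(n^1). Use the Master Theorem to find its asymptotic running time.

Master Theorem for T(n) = 57T(n/8) + O(n^1):

a = 57, b = 8, c = 1
log_b(a) = log_8(57) = 1.9443

Case 1: c = 1 < log_8(57) = 1.9443
T(n) = O(n^(log_8 57))

For T(n) = 57T(n/8) + O(n^1): log_8(57) = 1.9443. This is Case 1 of the Master Theorem (c < log_b(a), work dominated by leaves), giving O(n^(log_8 57)).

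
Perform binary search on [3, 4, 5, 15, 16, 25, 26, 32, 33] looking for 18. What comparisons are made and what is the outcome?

Binary search for 18 in [3, 4, 5, 15, 16, 25, 26, 32, 33]:

lo=0, hi=8, mid=4, arr[mid]=16 -> 16 < 18, search right half
lo=5, hi=8, mid=6, arr[mid]=26 -> 26 > 18, search left half
lo=5, hi=5, mid=5, arr[mid]=25 -> 25 > 18, search left half
lo=5 > hi=4, target 18 not found

Binary search determines that 18 is not in the array after 3 comparisons. The search space was exhausted without finding the target.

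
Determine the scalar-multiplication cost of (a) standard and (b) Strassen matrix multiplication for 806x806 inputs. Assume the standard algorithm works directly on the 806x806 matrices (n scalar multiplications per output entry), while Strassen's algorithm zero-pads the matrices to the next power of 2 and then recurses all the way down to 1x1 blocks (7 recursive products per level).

Matrix multiplication for 806x806 matrices:

Strassen's algorithm requires power-of-2 dimensions. Pad 806x806 to 1024x1024 (next power of 2).

Standard algorithm: 806^3 = 523606616 multiplications
Strassen's algorithm: 7^(log2(1024)) = 7^10 = 282475249 multiplications
Savings: 523606616 - 282475249 = 241131367 multiplications

Standard: 523606616 multiplications (806^3). Strassen: 282475249 multiplications (7^10, after padding to 1024x1024). Strassen reduces 8 recursive multiplications to 7 at each level.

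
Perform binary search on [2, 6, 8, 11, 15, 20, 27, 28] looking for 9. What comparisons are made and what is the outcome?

Binary search for 9 in [2, 6, 8, 11, 15, 20, 27, 28]:

lo=0, hi=7, mid=3, arr[mid]=11 -> 11 > 9, search left half
lo=0, hi=2, mid=1, arr[mid]=6 -> 6 < 9, search right half
lo=2, hi=2, mid=2, arr[mid]=8 -> 8 < 9, search right half
lo=3 > hi=2, target 9 not found

Binary search determines that 9 is not in the array after 3 comparisons. The search space was exhausted without finding the target.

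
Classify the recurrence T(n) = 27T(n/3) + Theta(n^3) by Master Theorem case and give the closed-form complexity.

Master Theorem for T(n) = 27T(n/3) + O(n^3):

a = 27, b = 3, c = 3
log_b(a) = log_3(27) = 3.0000

Case 2: c = 3 = log_3(27) = 3.0000
T(n) = O(n^3 log n) = O(n^3 log n)

For T(n) = 27T(n/3) + O(n^3): log_3(27) = 3.0000. This is Case 2 of the Master Theorem (c = log_b(a), equal work at all levels), giving O(n^3 log n).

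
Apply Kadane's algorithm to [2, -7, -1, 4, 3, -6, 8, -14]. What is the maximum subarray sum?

Using Kadane's algorithm on [2, -7, -1, 4, 3, -6, 8, -14]:

Scanning through the array:
Position 1 (value -7): max_ending_here = -5, max_so_far = 2
Position 2 (value -1): max_ending_here = -1, max_so_far = 2
Position 3 (value 4): max_ending_here = 4, max_so_far = 4
Position 4 (value 3): max_ending_here = 7, max_so_far = 7
Position 5 (value -6): max_ending_here = 1, max_so_far = 7
Position 6 (value 8): max_ending_here = 9, max_so_far = 9
Position 7 (value -14): max_ending_here = -5, max_so_far = 9

Maximum subarray: [4, 3, -6, 8]
Maximum sum: 9

The maximum subarray is [4, 3, -6, 8] with sum 9. This subarray runs from index 3 to index 6.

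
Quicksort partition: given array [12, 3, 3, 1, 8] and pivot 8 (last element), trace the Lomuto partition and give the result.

Lomuto partition with pivot = 8:

Initial array: [12, 3, 3, 1, 8]

arr[0]=12 > 8: no swap
arr[1]=3 <= 8: swap with position 0, array becomes [3, 12, 3, 1, 8]
arr[2]=3 <= 8: swap with position 1, array becomes [3, 3, 12, 1, 8]
arr[3]=1 <= 8: swap with position 2, array becomes [3, 3, 1, 12, 8]

Place pivot at position 3: [3, 3, 1, 8, 12]
Pivot position: 3

After partitioning with pivot 8, the array becomes [3, 3, 1, 8, 12]. The pivot is placed at index 3. All elements to the left of the pivot are <= 8, and all elements to the right are > 8.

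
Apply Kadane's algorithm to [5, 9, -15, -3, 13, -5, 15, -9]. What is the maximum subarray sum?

Using Kadane's algorithm on [5, 9, -15, -3, 13, -5, 15, -9]:

Scanning through the array:
Position 1 (value 9): max_ending_here = 14, max_so_far = 14
Position 2 (value -15): max_ending_here = -1, max_so_far = 14
Position 3 (value -3): max_ending_here = -3, max_so_far = 14
Position 4 (value 13): max_ending_here = 13, max_so_far = 14
Position 5 (value -5): max_ending_here = 8, max_so_far = 14
Position 6 (value 15): max_ending_here = 23, max_so_far = 23
Position 7 (value -9): max_ending_here = 14, max_so_far = 23

Maximum subarray: [13, -5, 15]
Maximum sum: 23

The maximum subarray is [13, -5, 15] with sum 23. This subarray runs from index 4 to index 6.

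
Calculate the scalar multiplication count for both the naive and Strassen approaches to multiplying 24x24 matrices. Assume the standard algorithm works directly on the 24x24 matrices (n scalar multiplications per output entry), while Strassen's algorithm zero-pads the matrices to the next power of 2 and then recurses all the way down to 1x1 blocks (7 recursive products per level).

Matrix multiplication for 24x24 matrices:

Strassen's algorithm requires power-of-2 dimensions. Pad 24x24 to 32x32 (next power of 2).

Standard algorithm: 24^3 = 13824 multiplications
Strassen's algorithm: 7^(log2(32)) = 7^5 = 16807 multiplications
Difference: 13824 - 16807 = -2983 (Strassen uses MORE here due to padding overhead — for small or just-over-power-of-2 n, padding can outweigh the per-level savings)

Standard: 13824 multiplications (24^3). Strassen: 16807 multiplications (7^5, after padding to 32x32). Strassen reduces 8 recursive multiplications to 7 at each level.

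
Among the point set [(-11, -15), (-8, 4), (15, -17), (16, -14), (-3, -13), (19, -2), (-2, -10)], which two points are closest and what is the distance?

Computing all pairwise distances among 7 points:

d((-11, -15), (-8, 4)) = 19.2354
d((-11, -15), (15, -17)) = 26.0768
d((-11, -15), (16, -14)) = 27.0185
d((-11, -15), (-3, -13)) = 8.2462
d((-11, -15), (19, -2)) = 32.6956
d((-11, -15), (-2, -10)) = 10.2956
d((-8, 4), (15, -17)) = 31.1448
d((-8, 4), (16, -14)) = 30.0
d((-8, 4), (-3, -13)) = 17.72
d((-8, 4), (19, -2)) = 27.6586
d((-8, 4), (-2, -10)) = 15.2315
d((15, -17), (16, -14)) = 3.1623 <-- minimum
d((15, -17), (-3, -13)) = 18.4391
d((15, -17), (19, -2)) = 15.5242
d((15, -17), (-2, -10)) = 18.3848
d((16, -14), (-3, -13)) = 19.0263
d((16, -14), (19, -2)) = 12.3693
d((16, -14), (-2, -10)) = 18.4391
d((-3, -13), (19, -2)) = 24.5967
d((-3, -13), (-2, -10)) = 3.1623 <-- minimum
d((19, -2), (-2, -10)) = 22.4722

Minimum distance: 3.1623 (tie among 2 pairs: (15, -17) and (16, -14); (-3, -13) and (-2, -10))

The minimum Euclidean distance is 3.1623. There is a tie: 2 pairs achieve this minimum — (15, -17) and (16, -14); (-3, -13) and (-2, -10). Any of these is a valid closest pair. For 7 points, brute-force pairwise comparison is shown above. For large n, the divide-and-conquer algorithm (sort by x, recurse on halves, check the dividing strip) achieves O(n log n).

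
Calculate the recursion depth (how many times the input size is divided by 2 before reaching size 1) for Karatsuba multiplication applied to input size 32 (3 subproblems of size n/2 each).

For divide and conquer with division factor 2:

Problem sizes at each level:
Level 0: 32
Level 1: 16
Level 2: 8
Level 3: 4
Level 4: 2
Level 5: 1

The root is level 0 and the size-1 base case is level 5 (the tree spans levels 0 through 5, i.e. 6 levels counting the root), so the depth is the number of divisions: log_2(32) = 5

The recursion tree depth is log_2(32) = 5. At each level, the problem size is divided by 2, so it takes 5 divisions to reduce to a base case of size 1. The algorithm makes 3 recursive calls at each level.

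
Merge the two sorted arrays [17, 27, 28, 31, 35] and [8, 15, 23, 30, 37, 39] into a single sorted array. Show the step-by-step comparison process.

Merging process:

Compare 17 vs 8: take 8 from right. Merged: [8]
Compare 17 vs 15: take 15 from right. Merged: [8, 15]
Compare 17 vs 23: take 17 from left. Merged: [8, 15, 17]
Compare 27 vs 23: take 23 from right. Merged: [8, 15, 17, 23]
Compare 27 vs 30: take 27 from left. Merged: [8, 15, 17, 23, 27]
Compare 28 vs 30: take 28 from left. Merged: [8, 15, 17, 23, 27, 28]
Compare 31 vs 30: take 30 from right. Merged: [8, 15, 17, 23, 27, 28, 30]
Compare 31 vs 37: take 31 from left. Merged: [8, 15, 17, 23, 27, 28, 30, 31]
Compare 35 vs 37: take 35 from left. Merged: [8, 15, 17, 23, 27, 28, 30, 31, 35]
Append remaining from right: [37, 39]. Merged: [8, 15, 17, 23, 27, 28, 30, 31, 35, 37, 39]

Final merged array: [8, 15, 17, 23, 27, 28, 30, 31, 35, 37, 39]
Total comparisons: 9

The merged array is [8, 15, 17, 23, 27, 28, 30, 31, 35, 37, 39], requiring 9 comparisons. The merge step runs in O(n) time where n is the total number of elements.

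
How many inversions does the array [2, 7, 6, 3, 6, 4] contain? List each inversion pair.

Finding inversions in [2, 7, 6, 3, 6, 4]:

(1, 2): arr[1]=7 > arr[2]=6
(1, 3): arr[1]=7 > arr[3]=3
(1, 4): arr[1]=7 > arr[4]=6
(1, 5): arr[1]=7 > arr[5]=4
(2, 3): arr[2]=6 > arr[3]=3
(2, 5): arr[2]=6 > arr[5]=4
(4, 5): arr[4]=6 > arr[5]=4

Total inversions: 7

The array has 7 inversion(s): (1,2), (1,3), (1,4), (1,5), (2,3), (2,5), (4,5). Each pair (i,j) satisfies i < j and arr[i] > arr[j].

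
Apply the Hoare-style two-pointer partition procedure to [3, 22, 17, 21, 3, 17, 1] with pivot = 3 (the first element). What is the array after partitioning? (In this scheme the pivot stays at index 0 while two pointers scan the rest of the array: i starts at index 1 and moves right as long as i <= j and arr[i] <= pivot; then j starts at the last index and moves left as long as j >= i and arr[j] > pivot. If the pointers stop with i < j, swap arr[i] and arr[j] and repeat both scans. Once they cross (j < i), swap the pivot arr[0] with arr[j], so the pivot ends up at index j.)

Hoare-style two-pointer partition with pivot = 3:

Initial array: [3, 22, 17, 21, 3, 17, 1]

Pointers start at i = 1, j = 6.
i stops at index 1 (arr[1]=22 > 3), j stops at index 6 (arr[6]=1 <= 3): swap arr[1] and arr[6], array becomes [3, 1, 17, 21, 3, 17, 22]
i stops at index 2 (arr[2]=17 > 3), j stops at index 4 (arr[4]=3 <= 3): swap arr[2] and arr[4], array becomes [3, 1, 3, 21, 17, 17, 22]
i ends at 3, j ends at 2: the pointers have crossed (j < i), so scanning stops.

Swap pivot arr[0] with arr[2] to place pivot at position 2: [3, 1, 3, 21, 17, 17, 22]
Pivot position: 2

After partitioning with pivot 3, the array becomes [3, 1, 3, 21, 17, 17, 22]. The pivot is placed at index 2. All elements to the left of the pivot are <= 3, and all elements to the right are > 3.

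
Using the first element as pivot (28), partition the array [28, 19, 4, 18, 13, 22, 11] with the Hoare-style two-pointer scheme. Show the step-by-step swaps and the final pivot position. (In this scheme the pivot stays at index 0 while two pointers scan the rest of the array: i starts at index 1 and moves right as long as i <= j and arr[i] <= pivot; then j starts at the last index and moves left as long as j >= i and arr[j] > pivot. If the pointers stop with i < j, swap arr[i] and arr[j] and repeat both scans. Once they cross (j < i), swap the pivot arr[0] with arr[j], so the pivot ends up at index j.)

Hoare-style two-pointer partition with pivot = 28:

Initial array: [28, 19, 4, 18, 13, 22, 11]

Pointers start at i = 1, j = 6.
i ends at 7, j ends at 6: the pointers have crossed (j < i), so scanning stops.

Swap pivot arr[0] with arr[6] to place pivot at position 6: [11, 19, 4, 18, 13, 22, 28]
Pivot position: 6

After partitioning with pivot 28, the array becomes [11, 19, 4, 18, 13, 22, 28]. The pivot is placed at index 6. All elements to the left of the pivot are <= 28, and all elements to the right are > 28.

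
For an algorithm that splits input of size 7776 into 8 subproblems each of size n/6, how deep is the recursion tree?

For divide and conquer with division factor 6:

Problem sizes at each level:
Level 0: 7776
Level 1: 1296
Level 2: 216
Level 3: 36
Level 4: 6
Level 5: 1

The root is level 0 and the size-1 base case is level 5 (the tree spans levels 0 through 5, i.e. 6 levels counting the root), so the depth is the number of divisions: log_6(7776) = 5

The recursion tree depth is log_6(7776) = 5. At each level, the problem size is divided by 6, so it takes 5 divisions to reduce to a base case of size 1. The algorithm makes 8 recursive calls at each level.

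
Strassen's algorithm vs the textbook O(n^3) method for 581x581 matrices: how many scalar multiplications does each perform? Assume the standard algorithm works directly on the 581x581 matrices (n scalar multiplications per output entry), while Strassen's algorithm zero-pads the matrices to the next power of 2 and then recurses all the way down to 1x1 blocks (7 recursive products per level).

Matrix multiplication for 581x581 matrices:

Strassen's algorithm requires power-of-2 dimensions. Pad 581x581 to 1024x1024 (next power of 2).

Standard algorithm: 581^3 = 196122941 multiplications
Strassen's algorithm: 7^(log2(1024)) = 7^10 = 282475249 multiplications
Difference: 196122941 - 282475249 = -86352308 (Strassen uses MORE here due to padding overhead — for small or just-over-power-of-2 n, padding can outweigh the per-level savings)

Standard: 196122941 multiplications (581^3). Strassen: 282475249 multiplications (7^10, after padding to 1024x1024). Strassen reduces 8 recursive multiplications to 7 at each level.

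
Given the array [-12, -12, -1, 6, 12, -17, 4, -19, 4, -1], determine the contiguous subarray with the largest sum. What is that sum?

Using Kadane's algorithm on [-12, -12, -1, 6, 12, -17, 4, -19, 4, -1]:

Scanning through the array:
Position 1 (value -12): max_ending_here = -12, max_so_far = -12
Position 2 (value -1): max_ending_here = -1, max_so_far = -1
Position 3 (value 6): max_ending_here = 6, max_so_far = 6
Position 4 (value 12): max_ending_here = 18, max_so_far = 18
Position 5 (value -17): max_ending_here = 1, max_so_far = 18
Position 6 (value 4): max_ending_here = 5, max_so_far = 18
Position 7 (value -19): max_ending_here = -14, max_so_far = 18
Position 8 (value 4): max_ending_here = 4, max_so_far = 18
Position 9 (value -1): max_ending_here = 3, max_so_far = 18

Maximum subarray: [6, 12]
Maximum sum: 18

The maximum subarray is [6, 12] with sum 18. This subarray runs from index 3 to index 4.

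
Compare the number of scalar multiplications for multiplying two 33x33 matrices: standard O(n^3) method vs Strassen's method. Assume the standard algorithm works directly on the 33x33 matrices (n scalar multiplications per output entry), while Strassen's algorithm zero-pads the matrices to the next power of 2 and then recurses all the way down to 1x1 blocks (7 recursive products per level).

Matrix multiplication for 33x33 matrices:

Strassen's algorithm requires power-of-2 dimensions. Pad 33x33 to 64x64 (next power of 2).

Standard algorithm: 33^3 = 35937 multiplications
Strassen's algorithm: 7^(log2(64)) = 7^6 = 117649 multiplications
Difference: 35937 - 117649 = -81712 (Strassen uses MORE here due to padding overhead — for small or just-over-power-of-2 n, padding can outweigh the per-level savings)

Standard: 35937 multiplications (33^3). Strassen: 117649 multiplications (7^6, after padding to 64x64). Strassen reduces 8 recursive multiplications to 7 at each level.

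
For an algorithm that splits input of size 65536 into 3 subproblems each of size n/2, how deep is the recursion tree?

For divide and conquer with division factor 2:

Problem sizes at each level:
Level 0: 65536
Level 1: 32768
Level 2: 16384
Level 3: 8192
Level 4: 4096
Level 5: 2048
Level 6: 1024
Level 7: 512
Level 8: 256
Level 9: 128
Level 10: 64
Level 11: 32
Level 12: 16
Level 13: 8
Level 14: 4
Level 15: 2
Level 16: 1

The root is level 0 and the size-1 base case is level 16 (the tree spans levels 0 through 16, i.e. 17 levels counting the root), so the depth is the number of divisions: log_2(65536) = 16

The recursion tree depth is log_2(65536) = 16. At each level, the problem size is divided by 2, so it takes 16 divisions to reduce to a base case of size 1. The algorithm makes 3 recursive calls at each level.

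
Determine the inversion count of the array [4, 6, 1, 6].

Finding inversions in [4, 6, 1, 6]:

(0, 2): arr[0]=4 > arr[2]=1
(1, 2): arr[1]=6 > arr[2]=1

Total inversions: 2

The array has 2 inversion(s): (0,2), (1,2). Each pair (i,j) satisfies i < j and arr[i] > arr[j].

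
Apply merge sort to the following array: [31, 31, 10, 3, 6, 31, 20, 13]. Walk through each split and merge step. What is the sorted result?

Merge sort trace:

Split: [31, 31, 10, 3, 6, 31, 20, 13] -> [31, 31, 10, 3] and [6, 31, 20, 13]
  Split: [31, 31, 10, 3] -> [31, 31] and [10, 3]
    Split: [31, 31] -> [31] and [31]
    Merge: [31] + [31] -> [31, 31]
    Split: [10, 3] -> [10] and [3]
    Merge: [10] + [3] -> [3, 10]
  Merge: [31, 31] + [3, 10] -> [3, 10, 31, 31]
  Split: [6, 31, 20, 13] -> [6, 31] and [20, 13]
    Split: [6, 31] -> [6] and [31]
    Merge: [6] + [31] -> [6, 31]
    Split: [20, 13] -> [20] and [13]
    Merge: [20] + [13] -> [13, 20]
  Merge: [6, 31] + [13, 20] -> [6, 13, 20, 31]
Merge: [3, 10, 31, 31] + [6, 13, 20, 31] -> [3, 6, 10, 13, 20, 31, 31, 31]

Final sorted array: [3, 6, 10, 13, 20, 31, 31, 31]

The merge sort proceeds by recursively splitting the array and merging sorted halves.
After all merges, the sorted array is [3, 6, 10, 13, 20, 31, 31, 31].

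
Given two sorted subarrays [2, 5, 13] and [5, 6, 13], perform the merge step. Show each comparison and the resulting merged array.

Merging process:

Compare 2 vs 5: take 2 from left. Merged: [2]
Compare 5 vs 5: take 5 from left. Merged: [2, 5]
Compare 13 vs 5: take 5 from right. Merged: [2, 5, 5]
Compare 13 vs 6: take 6 from right. Merged: [2, 5, 5, 6]
Compare 13 vs 13: take 13 from left. Merged: [2, 5, 5, 6, 13]
Append remaining from right: [13]. Merged: [2, 5, 5, 6, 13, 13]

Final merged array: [2, 5, 5, 6, 13, 13]
Total comparisons: 5

The merged array is [2, 5, 5, 6, 13, 13], requiring 5 comparisons. The merge step runs in O(n) time where n is the total number of elements.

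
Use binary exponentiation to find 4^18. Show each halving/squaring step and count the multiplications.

Computing 4^18 by squaring (build up from 4^1; each line after the first costs one multiplication):

4^1 = 4
4^2 = (4^1)^2 = 4^2 = 16
4^4 = (4^2)^2 = 16^2 = 256
4^8 = (4^4)^2 = 256^2 = 65536
4^9 = 4 * 4^8 = 4 * 65536 = 262144
4^18 = (4^9)^2 = 262144^2 = 68719476736

Result: 68719476736
Multiplications needed: 5 (5 lines after 4^1)

4^18 = 68719476736. Using exponentiation by squaring, this requires 5 multiplications. The key idea: if the exponent is even, square the half-power; if odd, multiply by the base once.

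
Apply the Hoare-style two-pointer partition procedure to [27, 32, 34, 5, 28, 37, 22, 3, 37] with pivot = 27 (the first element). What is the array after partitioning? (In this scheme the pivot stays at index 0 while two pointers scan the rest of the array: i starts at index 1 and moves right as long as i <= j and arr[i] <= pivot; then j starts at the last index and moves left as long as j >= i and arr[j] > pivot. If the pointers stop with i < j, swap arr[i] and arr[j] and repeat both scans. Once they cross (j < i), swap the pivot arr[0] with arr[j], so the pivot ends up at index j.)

Hoare-style two-pointer partition with pivot = 27:

Initial array: [27, 32, 34, 5, 28, 37, 22, 3, 37]

Pointers start at i = 1, j = 8.
i stops at index 1 (arr[1]=32 > 27), j stops at index 7 (arr[7]=3 <= 27): swap arr[1] and arr[7], array becomes [27, 3, 34, 5, 28, 37, 22, 32, 37]
i stops at index 2 (arr[2]=34 > 27), j stops at index 6 (arr[6]=22 <= 27): swap arr[2] and arr[6], array becomes [27, 3, 22, 5, 28, 37, 34, 32, 37]
i ends at 4, j ends at 3: the pointers have crossed (j < i), so scanning stops.

Swap pivot arr[0] with arr[3] to place pivot at position 3: [5, 3, 22, 27, 28, 37, 34, 32, 37]
Pivot position: 3

After partitioning with pivot 27, the array becomes [5, 3, 22, 27, 28, 37, 34, 32, 37]. The pivot is placed at index 3. All elements to the left of the pivot are <= 27, and all elements to the right are > 27.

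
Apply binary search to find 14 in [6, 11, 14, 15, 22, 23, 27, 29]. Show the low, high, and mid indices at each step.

Binary search for 14 in [6, 11, 14, 15, 22, 23, 27, 29]:

lo=0, hi=7, mid=3, arr[mid]=15 -> 15 > 14, search left half
lo=0, hi=2, mid=1, arr[mid]=11 -> 11 < 14, search right half
lo=2, hi=2, mid=2, arr[mid]=14 -> Found target at index 2!

Binary search finds 14 at index 2 after 3 comparisons. The search repeatedly halves the search space by comparing with the middle element.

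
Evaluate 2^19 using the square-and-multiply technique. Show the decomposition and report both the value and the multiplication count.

Computing 2^19 by squaring (build up from 2^1; each line after the first costs one multiplication):

2^1 = 2
2^2 = (2^1)^2 = 2^2 = 4
2^4 = (2^2)^2 = 4^2 = 16
2^8 = (2^4)^2 = 16^2 = 256
2^9 = 2 * 2^8 = 2 * 256 = 512
2^18 = (2^9)^2 = 512^2 = 262144
2^19 = 2 * 2^18 = 2 * 262144 = 524288

Result: 524288
Multiplications needed: 6 (6 lines after 2^1)

2^19 = 524288. Using exponentiation by squaring, this requires 6 multiplications. The key idea: if the exponent is even, square the half-power; if odd, multiply by the base once.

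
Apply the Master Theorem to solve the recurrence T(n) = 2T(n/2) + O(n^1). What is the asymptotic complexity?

Master Theorem for T(n) = 2T(n/2) + O(n^1):

a = 2, b = 2, c = 1
log_b(a) = log_2(2) = 1.0000

Case 2: c = 1 = log_2(2) = 1.0000
T(n) = O(n^1 log n) = O(n log n)

For T(n) = 2T(n/2) + O(n^1): log_2(2) = 1.0000. This is Case 2 of the Master Theorem (c = log_b(a), equal work at all levels), giving O(n log n).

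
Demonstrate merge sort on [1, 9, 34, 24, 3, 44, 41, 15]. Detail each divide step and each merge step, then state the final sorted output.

Merge sort trace:

Split: [1, 9, 34, 24, 3, 44, 41, 15] -> [1, 9, 34, 24] and [3, 44, 41, 15]
  Split: [1, 9, 34, 24] -> [1, 9] and [34, 24]
    Split: [1, 9] -> [1] and [9]
    Merge: [1] + [9] -> [1, 9]
    Split: [34, 24] -> [34] and [24]
    Merge: [34] + [24] -> [24, 34]
  Merge: [1, 9] + [24, 34] -> [1, 9, 24, 34]
  Split: [3, 44, 41, 15] -> [3, 44] and [41, 15]
    Split: [3, 44] -> [3] and [44]
    Merge: [3] + [44] -> [3, 44]
    Split: [41, 15] -> [41] and [15]
    Merge: [41] + [15] -> [15, 41]
  Merge: [3, 44] + [15, 41] -> [3, 15, 41, 44]
Merge: [1, 9, 24, 34] + [3, 15, 41, 44] -> [1, 3, 9, 15, 24, 34, 41, 44]

Final sorted array: [1, 3, 9, 15, 24, 34, 41, 44]

The merge sort proceeds by recursively splitting the array and merging sorted halves.
After all merges, the sorted array is [1, 3, 9, 15, 24, 34, 41, 44].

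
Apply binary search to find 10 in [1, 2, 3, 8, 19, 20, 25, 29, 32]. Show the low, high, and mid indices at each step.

Binary search for 10 in [1, 2, 3, 8, 19, 20, 25, 29, 32]:

lo=0, hi=8, mid=4, arr[mid]=19 -> 19 > 10, search left half
lo=0, hi=3, mid=1, arr[mid]=2 -> 2 < 10, search right half
lo=2, hi=3, mid=2, arr[mid]=3 -> 3 < 10, search right half
lo=3, hi=3, mid=3, arr[mid]=8 -> 8 < 10, search right half
lo=4 > hi=3, target 10 not found

Binary search determines that 10 is not in the array after 4 comparisons. The search space was exhausted without finding the target.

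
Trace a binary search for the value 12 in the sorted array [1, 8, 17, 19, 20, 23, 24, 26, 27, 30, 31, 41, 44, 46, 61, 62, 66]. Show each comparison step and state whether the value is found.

Binary search for 12 in [1, 8, 17, 19, 20, 23, 24, 26, 27, 30, 31, 41, 44, 46, 61, 62, 66]:

lo=0, hi=16, mid=8, arr[mid]=27 -> 27 > 12, search left half
lo=0, hi=7, mid=3, arr[mid]=19 -> 19 > 12, search left half
lo=0, hi=2, mid=1, arr[mid]=8 -> 8 < 12, search right half
lo=2, hi=2, mid=2, arr[mid]=17 -> 17 > 12, search left half
lo=2 > hi=1, target 12 not found

Binary search determines that 12 is not in the array after 4 comparisons. The search space was exhausted without finding the target.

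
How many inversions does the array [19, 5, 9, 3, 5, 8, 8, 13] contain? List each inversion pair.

Finding inversions in [19, 5, 9, 3, 5, 8, 8, 13]:

(0, 1): arr[0]=19 > arr[1]=5
(0, 2): arr[0]=19 > arr[2]=9
(0, 3): arr[0]=19 > arr[3]=3
(0, 4): arr[0]=19 > arr[4]=5
(0, 5): arr[0]=19 > arr[5]=8
(0, 6): arr[0]=19 > arr[6]=8
(0, 7): arr[0]=19 > arr[7]=13
(1, 3): arr[1]=5 > arr[3]=3
(2, 3): arr[2]=9 > arr[3]=3
(2, 4): arr[2]=9 > arr[4]=5
(2, 5): arr[2]=9 > arr[5]=8
(2, 6): arr[2]=9 > arr[6]=8

Total inversions: 12

The array has 12 inversion(s): (0,1), (0,2), (0,3), (0,4), (0,5), (0,6), (0,7), (1,3), (2,3), (2,4), (2,5), (2,6). Each pair (i,j) satisfies i < j and arr[i] > arr[j].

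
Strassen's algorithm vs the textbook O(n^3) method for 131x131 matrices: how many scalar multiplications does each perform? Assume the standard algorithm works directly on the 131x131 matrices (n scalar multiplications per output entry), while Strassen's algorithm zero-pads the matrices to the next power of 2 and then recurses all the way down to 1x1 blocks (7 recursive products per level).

Matrix multiplication for 131x131 matrices:

Strassen's algorithm requires power-of-2 dimensions. Pad 131x131 to 256x256 (next power of 2).

Standard algorithm: 131^3 = 2248091 multiplications
Strassen's algorithm: 7^(log2(256)) = 7^8 = 5764801 multiplications
Difference: 2248091 - 5764801 = -3516710 (Strassen uses MORE here due to padding overhead — for small or just-over-power-of-2 n, padding can outweigh the per-level savings)

Standard: 2248091 multiplications (131^3). Strassen: 5764801 multiplications (7^8, after padding to 256x256). Strassen reduces 8 recursive multiplications to 7 at each level.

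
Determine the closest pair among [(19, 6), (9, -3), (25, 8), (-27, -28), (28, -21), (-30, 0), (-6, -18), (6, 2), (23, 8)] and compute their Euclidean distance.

Computing all pairwise distances among 9 points:

d((19, 6), (9, -3)) = 13.4536
d((19, 6), (25, 8)) = 6.3246
d((19, 6), (-27, -28)) = 57.2014
d((19, 6), (28, -21)) = 28.4605
d((19, 6), (-30, 0)) = 49.366
d((19, 6), (-6, -18)) = 34.6554
d((19, 6), (6, 2)) = 13.6015
d((19, 6), (23, 8)) = 4.4721
d((9, -3), (25, 8)) = 19.4165
d((9, -3), (-27, -28)) = 43.8292
d((9, -3), (28, -21)) = 26.1725
d((9, -3), (-30, 0)) = 39.1152
d((9, -3), (-6, -18)) = 21.2132
d((9, -3), (6, 2)) = 5.831
d((9, -3), (23, 8)) = 17.8045
d((25, 8), (-27, -28)) = 63.2456
d((25, 8), (28, -21)) = 29.1548
d((25, 8), (-30, 0)) = 55.5788
d((25, 8), (-6, -18)) = 40.4599
d((25, 8), (6, 2)) = 19.9249
d((25, 8), (23, 8)) = 2.0 <-- minimum
d((-27, -28), (28, -21)) = 55.4437
d((-27, -28), (-30, 0)) = 28.1603
d((-27, -28), (-6, -18)) = 23.2594
d((-27, -28), (6, 2)) = 44.5982
d((-27, -28), (23, 8)) = 61.6117
d((28, -21), (-30, 0)) = 61.6847
d((28, -21), (-6, -18)) = 34.1321
d((28, -21), (6, 2)) = 31.8277
d((28, -21), (23, 8)) = 29.4279
d((-30, 0), (-6, -18)) = 30.0
d((-30, 0), (6, 2)) = 36.0555
d((-30, 0), (23, 8)) = 53.6004
d((-6, -18), (6, 2)) = 23.3238
d((-6, -18), (23, 8)) = 38.9487
d((6, 2), (23, 8)) = 18.0278

Closest pair: (25, 8) and (23, 8) with distance 2.0

The closest pair is (25, 8) and (23, 8) with Euclidean distance 2.0. For 9 points, brute-force pairwise comparison is shown above. For large n, the divide-and-conquer algorithm (sort by x, recurse on halves, check the dividing strip) achieves O(n log n).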